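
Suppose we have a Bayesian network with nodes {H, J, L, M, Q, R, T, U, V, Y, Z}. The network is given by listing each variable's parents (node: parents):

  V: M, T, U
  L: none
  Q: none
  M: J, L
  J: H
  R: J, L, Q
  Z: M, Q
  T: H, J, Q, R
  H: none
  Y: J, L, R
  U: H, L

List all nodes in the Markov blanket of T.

{H, J, M, Q, R, U, V}

The Markov blanket of a node is its parents, its children, and the other parents of its children.
Pa(T) = {H, J, Q, R}.
T's children: V.
For each child, the remaining parents (spouses of T):
  parents(V) \ {T} = {M, U}.
Taking the union gives {H, J, M, Q, R, U, V}.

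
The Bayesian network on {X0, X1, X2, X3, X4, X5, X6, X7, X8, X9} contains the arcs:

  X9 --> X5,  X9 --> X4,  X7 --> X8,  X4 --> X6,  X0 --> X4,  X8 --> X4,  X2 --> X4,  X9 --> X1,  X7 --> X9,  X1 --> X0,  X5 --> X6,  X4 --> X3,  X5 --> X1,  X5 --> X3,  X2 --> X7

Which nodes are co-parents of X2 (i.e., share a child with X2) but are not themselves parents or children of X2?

{X0, X8, X9}

Children of X2: X4, X7.
  X7 has no other parent.
  parents(X4) \ {X2} = {X0, X8, X9}.
Excluding nodes already adjacent to X2 (X4, X7), the co-parent-only contribution is {X0, X8, X9}.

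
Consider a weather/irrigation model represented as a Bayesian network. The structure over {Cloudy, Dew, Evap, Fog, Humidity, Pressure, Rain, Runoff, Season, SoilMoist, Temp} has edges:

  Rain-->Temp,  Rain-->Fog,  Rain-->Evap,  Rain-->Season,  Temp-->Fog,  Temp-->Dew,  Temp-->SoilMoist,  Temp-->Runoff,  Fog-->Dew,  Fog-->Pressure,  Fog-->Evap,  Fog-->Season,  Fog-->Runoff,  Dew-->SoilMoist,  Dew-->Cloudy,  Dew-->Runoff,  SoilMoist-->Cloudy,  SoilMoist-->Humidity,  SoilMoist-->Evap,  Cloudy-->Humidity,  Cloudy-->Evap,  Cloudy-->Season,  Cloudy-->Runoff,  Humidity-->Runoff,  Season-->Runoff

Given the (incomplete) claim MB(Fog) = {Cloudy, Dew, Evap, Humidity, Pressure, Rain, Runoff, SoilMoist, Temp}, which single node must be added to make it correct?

Fog has parents Rain, Temp.
Children of Fog: Dew, Evap, Pressure, Runoff, Season.
Other parents of Fog's children:
  Dew's other parent is Temp.
  Pressure has no other parent.
  Evap's other parents are Cloudy, Rain, SoilMoist.
  Season also has parents Cloudy, Rain.
  Runoff's other parents are Cloudy, Dew, Humidity, Season, Temp.
MB(Fog) = {Cloudy, Dew, Evap, Humidity, Pressure, Rain, Runoff, Season, SoilMoist, Temp}.
Comparing with the claimed set, Season is missing.

Season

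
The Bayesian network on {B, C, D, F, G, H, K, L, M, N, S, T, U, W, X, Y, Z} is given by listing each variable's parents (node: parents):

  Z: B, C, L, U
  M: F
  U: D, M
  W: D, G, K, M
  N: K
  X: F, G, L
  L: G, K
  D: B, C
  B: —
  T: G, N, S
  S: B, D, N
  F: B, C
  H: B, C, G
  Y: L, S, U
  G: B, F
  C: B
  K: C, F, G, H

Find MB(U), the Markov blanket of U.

{B, C, D, L, M, S, Y, Z}

By definition, MB(U) is built from U's parents, U's children, and the co-parents of U.
Pa(U) = {D, M}.
U has children Y, Z.
Co-parents of U (other parents of its children):
  parents(Y) \ {U} = {L, S}.
  Z's other parents are B, C, L.
Taking the union gives {B, C, D, L, M, S, Y, Z}.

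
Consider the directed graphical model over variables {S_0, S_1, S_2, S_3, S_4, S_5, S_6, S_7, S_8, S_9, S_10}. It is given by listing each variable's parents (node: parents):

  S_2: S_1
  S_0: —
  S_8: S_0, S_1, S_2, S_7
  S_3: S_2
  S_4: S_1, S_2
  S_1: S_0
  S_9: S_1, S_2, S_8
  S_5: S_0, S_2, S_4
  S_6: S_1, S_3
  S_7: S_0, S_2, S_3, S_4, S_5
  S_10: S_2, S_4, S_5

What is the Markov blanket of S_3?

{S_0, S_1, S_2, S_4, S_5, S_6, S_7}

S_3's parents: S_2.
S_3's children: S_6, S_7.
For each child, the remaining parents (spouses of S_3):
  parents(S_6) \ {S_3} = {S_1}.
  parents(S_7) \ {S_3} = {S_0, S_2, S_4, S_5}.
So the Markov blanket of S_3 is {S_0, S_1, S_2, S_4, S_5, S_6, S_7}.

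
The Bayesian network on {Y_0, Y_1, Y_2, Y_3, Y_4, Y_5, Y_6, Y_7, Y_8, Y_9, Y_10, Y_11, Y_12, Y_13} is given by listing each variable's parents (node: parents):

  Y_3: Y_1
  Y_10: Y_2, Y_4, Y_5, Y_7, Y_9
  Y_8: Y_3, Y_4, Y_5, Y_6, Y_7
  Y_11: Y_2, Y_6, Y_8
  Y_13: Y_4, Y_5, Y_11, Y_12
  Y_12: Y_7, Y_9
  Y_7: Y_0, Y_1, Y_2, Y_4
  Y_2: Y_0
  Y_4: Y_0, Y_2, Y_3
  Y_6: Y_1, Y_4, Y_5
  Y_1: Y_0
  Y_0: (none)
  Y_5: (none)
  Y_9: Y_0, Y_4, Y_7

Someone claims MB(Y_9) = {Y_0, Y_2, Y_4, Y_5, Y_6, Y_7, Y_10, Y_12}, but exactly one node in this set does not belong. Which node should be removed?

Y_6

A node's Markov blanket = Pa ∪ Ch ∪ (parents of Ch other than the node itself).
Parents of Y_9: Y_0, Y_4, Y_7.
Children of Y_9: Y_10, Y_12.
Parents of each child, excluding Y_9:
  Y_10 also has parents Y_2, Y_4, Y_5, Y_7.
  parents(Y_12) \ {Y_9} = {Y_7}.
MB(Y_9) = {Y_0, Y_2, Y_4, Y_5, Y_7, Y_10, Y_12}.
Y_6 is neither a parent, child, nor co-parent of Y_9, so it does not belong.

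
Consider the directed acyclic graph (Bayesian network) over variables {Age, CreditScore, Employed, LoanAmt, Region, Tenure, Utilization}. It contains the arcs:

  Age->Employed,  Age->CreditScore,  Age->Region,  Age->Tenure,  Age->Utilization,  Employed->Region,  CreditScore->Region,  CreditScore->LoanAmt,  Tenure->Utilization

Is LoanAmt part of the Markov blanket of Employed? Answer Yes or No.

Employed's children: Region.
Pa(Employed) = {Age}.
For each child, the remaining parents (spouses of Employed):
  Region: Age, CreditScore
MB(Employed) = {Age, CreditScore, Region}; LoanAmt is not in this set.

No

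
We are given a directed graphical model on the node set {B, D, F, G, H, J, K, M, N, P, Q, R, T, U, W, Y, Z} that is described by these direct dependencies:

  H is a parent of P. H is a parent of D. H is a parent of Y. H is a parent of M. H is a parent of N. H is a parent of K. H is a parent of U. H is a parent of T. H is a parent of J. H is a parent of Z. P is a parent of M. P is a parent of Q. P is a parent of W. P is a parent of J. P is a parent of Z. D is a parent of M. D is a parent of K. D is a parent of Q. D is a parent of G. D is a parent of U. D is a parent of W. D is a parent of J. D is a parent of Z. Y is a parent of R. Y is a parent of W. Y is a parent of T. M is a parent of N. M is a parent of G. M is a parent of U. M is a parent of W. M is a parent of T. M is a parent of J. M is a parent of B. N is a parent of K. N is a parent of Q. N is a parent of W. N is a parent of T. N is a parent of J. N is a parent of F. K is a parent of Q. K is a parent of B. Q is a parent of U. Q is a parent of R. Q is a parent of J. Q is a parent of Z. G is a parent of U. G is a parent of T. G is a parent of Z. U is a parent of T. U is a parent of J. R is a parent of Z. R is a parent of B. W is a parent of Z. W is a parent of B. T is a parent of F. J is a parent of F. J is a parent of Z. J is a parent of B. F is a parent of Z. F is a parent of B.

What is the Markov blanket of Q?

The Markov blanket of a node is its parents, its children, and the other parents of its children.
Parents of Q: D, K, N, P.
Children of Q: J, R, U, Z.
For each child, the remaining parents (spouses of Q):
  U's other parents are D, G, H, M.
  parents(R) \ {Q} = {Y}.
  J's other parents are D, H, M, N, P, U.
  Z's other parents are D, F, G, H, J, P, R, W.
So the Markov blanket of Q is {D, F, G, H, J, K, M, N, P, R, U, W, Y, Z}.

{D, F, G, H, J, K, M, N, P, R, U, W, Y, Z}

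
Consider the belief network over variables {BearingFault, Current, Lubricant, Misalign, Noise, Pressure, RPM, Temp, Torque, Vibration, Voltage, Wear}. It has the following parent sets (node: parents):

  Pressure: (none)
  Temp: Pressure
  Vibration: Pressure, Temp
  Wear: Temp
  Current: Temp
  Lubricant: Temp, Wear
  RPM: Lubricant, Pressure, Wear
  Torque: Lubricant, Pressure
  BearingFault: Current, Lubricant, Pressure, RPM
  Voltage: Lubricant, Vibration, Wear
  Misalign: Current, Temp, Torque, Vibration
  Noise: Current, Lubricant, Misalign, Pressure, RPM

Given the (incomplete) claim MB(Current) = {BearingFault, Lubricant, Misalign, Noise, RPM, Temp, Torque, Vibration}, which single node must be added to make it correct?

By definition, MB(Current) is built from Current's parents, Current's children, and the co-parents of Current.
Pa(Current) = {Temp}.
Ch(Current) = {BearingFault, Misalign, Noise}.
Other parents of Current's children:
  parents(BearingFault) \ {Current} = {Lubricant, Pressure, RPM}.
  Misalign also has parents Temp, Torque, Vibration.
  Noise's other parents are Lubricant, Misalign, Pressure, RPM.
MB(Current) = {BearingFault, Lubricant, Misalign, Noise, Pressure, RPM, Temp, Torque, Vibration}.
Comparing with the claimed set, Pressure is missing.

Pressure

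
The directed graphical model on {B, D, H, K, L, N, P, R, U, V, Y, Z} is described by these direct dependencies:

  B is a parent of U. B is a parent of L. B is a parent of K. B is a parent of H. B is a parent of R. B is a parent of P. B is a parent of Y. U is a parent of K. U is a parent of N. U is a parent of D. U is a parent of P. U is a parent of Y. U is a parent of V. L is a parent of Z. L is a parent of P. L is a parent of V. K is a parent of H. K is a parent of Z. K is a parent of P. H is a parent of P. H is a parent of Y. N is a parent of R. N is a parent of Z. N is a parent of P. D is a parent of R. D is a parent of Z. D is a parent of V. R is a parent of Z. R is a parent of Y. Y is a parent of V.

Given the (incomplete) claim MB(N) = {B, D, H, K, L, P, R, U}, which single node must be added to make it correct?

Z

A node's Markov blanket = Pa ∪ Ch ∪ (parents of Ch other than the node itself).
Parents of N: U.
Children of N: P, R, Z.
Co-parents of N (other parents of its children):
  R: B, D
  Z: D, K, L, R
  P: B, H, K, L, U
MB(N) = {B, D, H, K, L, P, R, U, Z}.
Comparing with the claimed set, Z is missing.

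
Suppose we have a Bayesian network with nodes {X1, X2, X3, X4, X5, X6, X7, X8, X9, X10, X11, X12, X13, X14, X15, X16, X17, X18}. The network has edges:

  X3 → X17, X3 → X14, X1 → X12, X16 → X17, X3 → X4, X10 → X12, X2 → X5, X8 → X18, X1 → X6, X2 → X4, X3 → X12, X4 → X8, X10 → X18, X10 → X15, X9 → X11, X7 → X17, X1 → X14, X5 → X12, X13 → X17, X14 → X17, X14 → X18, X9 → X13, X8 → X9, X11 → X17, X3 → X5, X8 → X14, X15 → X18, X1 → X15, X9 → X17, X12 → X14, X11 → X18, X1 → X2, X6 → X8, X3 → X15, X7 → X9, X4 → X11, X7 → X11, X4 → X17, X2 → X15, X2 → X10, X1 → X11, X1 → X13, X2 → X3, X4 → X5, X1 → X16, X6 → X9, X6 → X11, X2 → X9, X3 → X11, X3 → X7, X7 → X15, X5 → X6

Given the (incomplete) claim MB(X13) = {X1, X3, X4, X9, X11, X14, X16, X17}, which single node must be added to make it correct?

X7

Ch(X13) = {X17}.
Pa(X13) = {X1, X9}.
Parents of each child, excluding X13:
  X17: X3, X4, X7, X9, X11, X14, X16
MB(X13) = {X1, X3, X4, X7, X9, X11, X14, X16, X17}.
Comparing with the claimed set, X7 is missing.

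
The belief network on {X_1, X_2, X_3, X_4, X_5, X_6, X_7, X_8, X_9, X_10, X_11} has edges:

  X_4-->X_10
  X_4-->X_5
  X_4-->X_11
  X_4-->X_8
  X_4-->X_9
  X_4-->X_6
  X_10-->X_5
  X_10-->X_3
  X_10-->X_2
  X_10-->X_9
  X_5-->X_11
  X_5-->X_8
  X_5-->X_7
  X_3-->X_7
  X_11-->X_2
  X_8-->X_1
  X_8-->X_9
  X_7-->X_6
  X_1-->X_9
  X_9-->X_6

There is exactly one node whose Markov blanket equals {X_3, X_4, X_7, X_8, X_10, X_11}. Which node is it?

The target node must have every member of {X_3, X_4, X_7, X_8, X_10, X_11} as a parent, child, or co-parent, and no others.
Parents of X_5: X_4, X_10; children: X_7, X_8, X_11; co-parents: X_3, X_4.
These exactly cover the given set, so the node is X_5.

X_5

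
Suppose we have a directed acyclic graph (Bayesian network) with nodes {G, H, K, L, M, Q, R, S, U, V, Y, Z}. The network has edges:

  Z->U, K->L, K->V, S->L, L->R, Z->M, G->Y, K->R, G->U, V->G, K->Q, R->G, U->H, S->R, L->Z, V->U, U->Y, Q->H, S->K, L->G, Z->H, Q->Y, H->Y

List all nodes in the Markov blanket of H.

H's parents: Q, U, Z.
Ch(H) = {Y}.
Other parents of H's children:
  parents(Y) \ {H} = {G, Q, U}.
So the Markov blanket of H is {G, Q, U, Y, Z}.

{G, Q, U, Y, Z}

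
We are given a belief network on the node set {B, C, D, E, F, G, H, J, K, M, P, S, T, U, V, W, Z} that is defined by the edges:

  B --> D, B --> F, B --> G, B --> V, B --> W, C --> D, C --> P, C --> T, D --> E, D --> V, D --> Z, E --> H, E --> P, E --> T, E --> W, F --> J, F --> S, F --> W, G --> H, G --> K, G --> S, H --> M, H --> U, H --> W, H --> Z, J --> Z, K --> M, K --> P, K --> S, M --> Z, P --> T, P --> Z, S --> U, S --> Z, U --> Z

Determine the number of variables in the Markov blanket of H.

Pa(H) = {E, G}.
H's children: M, U, W, Z.
For each child, the remaining parents (spouses of H):
  M: K
  U: S
  W: B, E, F
  Z: D, J, M, P, S, U
MB(H) = {B, D, E, F, G, J, K, M, P, S, U, W, Z}, which has 13 nodes.

13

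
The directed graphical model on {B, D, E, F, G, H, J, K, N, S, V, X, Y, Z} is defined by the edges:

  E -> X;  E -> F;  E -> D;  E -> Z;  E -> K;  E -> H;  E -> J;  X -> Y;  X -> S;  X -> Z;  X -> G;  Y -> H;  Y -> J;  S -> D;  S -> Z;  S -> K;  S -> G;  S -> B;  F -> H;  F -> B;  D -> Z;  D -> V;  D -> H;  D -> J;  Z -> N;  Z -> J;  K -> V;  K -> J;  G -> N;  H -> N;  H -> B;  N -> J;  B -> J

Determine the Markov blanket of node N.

By definition, MB(N) is built from N's parents, N's children, and the co-parents of N.
Pa(N) = {G, H, Z}.
N has child J.
Co-parents of N (other parents of its children):
  J: B, D, E, K, Y, Z
Union: {G, H, Z} ∪ {J} ∪ {B, D, E, K, Y, Z} = {B, D, E, G, H, J, K, Y, Z}.

{B, D, E, G, H, J, K, Y, Z}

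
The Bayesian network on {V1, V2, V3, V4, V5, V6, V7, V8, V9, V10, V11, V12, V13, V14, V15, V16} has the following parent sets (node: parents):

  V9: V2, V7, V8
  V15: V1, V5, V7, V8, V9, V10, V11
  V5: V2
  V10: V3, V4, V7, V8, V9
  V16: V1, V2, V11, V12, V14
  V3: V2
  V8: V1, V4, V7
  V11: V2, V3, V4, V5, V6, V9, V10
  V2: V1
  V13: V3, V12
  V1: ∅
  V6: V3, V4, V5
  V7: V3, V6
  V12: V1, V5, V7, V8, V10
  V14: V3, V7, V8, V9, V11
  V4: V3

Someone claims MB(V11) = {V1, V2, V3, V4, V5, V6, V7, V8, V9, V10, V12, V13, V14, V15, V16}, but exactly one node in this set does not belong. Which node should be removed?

Pa(V11) = {V2, V3, V4, V5, V6, V9, V10}.
V11 has children V14, V15, V16.
Co-parents of V11 (other parents of its children):
  V14: V3, V7, V8, V9
  V15: V1, V5, V7, V8, V9, V10
  V16: V1, V2, V12, V14
MB(V11) = {V1, V2, V3, V4, V5, V6, V7, V8, V9, V10, V12, V14, V15, V16}.
V13 is neither a parent, child, nor co-parent of V11, so it does not belong.

V13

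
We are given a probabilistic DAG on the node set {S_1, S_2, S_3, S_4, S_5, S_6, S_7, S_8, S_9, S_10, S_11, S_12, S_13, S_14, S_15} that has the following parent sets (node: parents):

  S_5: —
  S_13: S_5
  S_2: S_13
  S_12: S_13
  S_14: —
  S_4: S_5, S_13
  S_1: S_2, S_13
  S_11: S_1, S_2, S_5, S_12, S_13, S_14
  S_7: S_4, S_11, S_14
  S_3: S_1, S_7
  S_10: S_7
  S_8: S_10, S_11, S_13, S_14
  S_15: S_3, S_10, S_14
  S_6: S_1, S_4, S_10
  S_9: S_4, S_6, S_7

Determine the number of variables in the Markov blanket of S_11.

The Markov blanket of a node is its parents, its children, and the other parents of its children.
S_11 has parents S_1, S_2, S_5, S_12, S_13, S_14.
S_11's children: S_7, S_8.
Other parents of S_11's children:
  S_7: S_4, S_14
  S_8: S_10, S_13, S_14
MB(S_11) = {S_1, S_2, S_4, S_5, S_7, S_8, S_10, S_12, S_13, S_14}, which has 10 nodes.

10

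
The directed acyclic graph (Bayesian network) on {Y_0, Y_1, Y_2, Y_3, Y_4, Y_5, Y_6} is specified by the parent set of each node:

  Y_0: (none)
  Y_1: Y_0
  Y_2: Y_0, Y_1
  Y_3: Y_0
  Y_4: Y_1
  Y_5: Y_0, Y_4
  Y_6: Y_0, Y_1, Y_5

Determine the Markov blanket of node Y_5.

Y_5's parents: Y_0, Y_4.
Y_5 has child Y_6.
Other parents of Y_5's children:
  parents(Y_6) \ {Y_5} = {Y_0, Y_1}.
Taking the union gives {Y_0, Y_1, Y_4, Y_6}.

{Y_0, Y_1, Y_4, Y_6}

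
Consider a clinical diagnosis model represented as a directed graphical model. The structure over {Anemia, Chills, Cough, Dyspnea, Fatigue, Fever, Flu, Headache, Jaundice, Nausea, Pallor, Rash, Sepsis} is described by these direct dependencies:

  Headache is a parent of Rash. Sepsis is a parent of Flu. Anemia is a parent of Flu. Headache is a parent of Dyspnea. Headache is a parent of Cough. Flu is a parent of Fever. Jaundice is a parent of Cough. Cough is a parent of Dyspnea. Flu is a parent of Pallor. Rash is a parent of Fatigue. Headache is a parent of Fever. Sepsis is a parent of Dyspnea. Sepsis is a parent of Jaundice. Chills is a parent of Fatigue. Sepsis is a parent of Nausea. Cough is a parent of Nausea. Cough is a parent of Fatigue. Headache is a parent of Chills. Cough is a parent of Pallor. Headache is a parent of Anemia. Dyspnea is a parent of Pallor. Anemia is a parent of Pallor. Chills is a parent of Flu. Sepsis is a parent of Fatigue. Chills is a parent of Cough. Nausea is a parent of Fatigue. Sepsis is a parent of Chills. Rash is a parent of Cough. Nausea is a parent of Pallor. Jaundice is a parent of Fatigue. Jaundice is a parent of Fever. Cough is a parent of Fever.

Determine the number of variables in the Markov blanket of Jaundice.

9

The Markov blanket of a node is its parents, its children, and the other parents of its children.
Jaundice has parent Sepsis.
Ch(Jaundice) = {Cough, Fatigue, Fever}.
Co-parents of Jaundice (other parents of its children):
  Cough: Chills, Headache, Rash
  Fever: Cough, Flu, Headache
  Fatigue: Chills, Cough, Nausea, Rash, Sepsis
MB(Jaundice) = {Chills, Cough, Fatigue, Fever, Flu, Headache, Nausea, Rash, Sepsis}, which has 9 nodes.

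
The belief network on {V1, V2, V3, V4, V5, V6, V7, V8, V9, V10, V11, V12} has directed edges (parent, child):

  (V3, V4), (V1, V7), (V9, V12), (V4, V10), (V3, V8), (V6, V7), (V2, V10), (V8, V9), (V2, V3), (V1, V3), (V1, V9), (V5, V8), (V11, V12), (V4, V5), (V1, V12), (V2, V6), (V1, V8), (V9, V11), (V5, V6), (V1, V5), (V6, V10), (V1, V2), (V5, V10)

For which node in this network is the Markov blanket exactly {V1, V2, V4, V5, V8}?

The target node must have every member of {V1, V2, V4, V5, V8} as a parent, child, or co-parent, and no others.
Parents of V3: V1, V2; children: V4, V8; co-parents: V1, V5.
These exactly cover the given set, so the node is V3.

V3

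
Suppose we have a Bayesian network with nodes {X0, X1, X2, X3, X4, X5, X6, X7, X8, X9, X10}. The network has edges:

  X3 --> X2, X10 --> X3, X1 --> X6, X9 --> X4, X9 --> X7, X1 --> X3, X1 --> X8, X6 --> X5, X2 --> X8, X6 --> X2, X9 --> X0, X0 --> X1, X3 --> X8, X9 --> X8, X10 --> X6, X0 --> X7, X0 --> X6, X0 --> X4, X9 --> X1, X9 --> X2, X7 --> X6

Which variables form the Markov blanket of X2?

{X1, X3, X6, X8, X9}

X2 has parents X3, X6, X9.
X2 has child X8.
Parents of each child, excluding X2:
  parents(X8) \ {X2} = {X1, X3, X9}.
So the Markov blanket of X2 is {X1, X3, X6, X8, X9}.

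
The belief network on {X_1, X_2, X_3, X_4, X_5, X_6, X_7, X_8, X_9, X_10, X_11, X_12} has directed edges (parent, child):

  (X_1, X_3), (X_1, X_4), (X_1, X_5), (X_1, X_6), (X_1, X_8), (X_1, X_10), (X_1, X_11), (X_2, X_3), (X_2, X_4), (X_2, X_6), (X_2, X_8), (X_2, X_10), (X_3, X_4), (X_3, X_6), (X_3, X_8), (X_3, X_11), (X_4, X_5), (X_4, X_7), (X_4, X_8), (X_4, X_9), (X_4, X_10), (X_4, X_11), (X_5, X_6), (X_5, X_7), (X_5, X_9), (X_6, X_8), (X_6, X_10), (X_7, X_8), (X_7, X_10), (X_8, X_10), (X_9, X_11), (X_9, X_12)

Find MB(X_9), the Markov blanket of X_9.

Recall MB(v) = parents ∪ children ∪ spouses, where spouses are the other parents of v's children.
Parents of X_9: X_4, X_5.
Ch(X_9) = {X_11, X_12}.
Co-parents of X_9 (other parents of its children):
  X_11's other parents are X_1, X_3, X_4.
  X_12: no additional parents.
MB(X_9) = {X_1, X_3, X_4, X_5, X_11, X_12}.

{X_1, X_3, X_4, X_5, X_11, X_12}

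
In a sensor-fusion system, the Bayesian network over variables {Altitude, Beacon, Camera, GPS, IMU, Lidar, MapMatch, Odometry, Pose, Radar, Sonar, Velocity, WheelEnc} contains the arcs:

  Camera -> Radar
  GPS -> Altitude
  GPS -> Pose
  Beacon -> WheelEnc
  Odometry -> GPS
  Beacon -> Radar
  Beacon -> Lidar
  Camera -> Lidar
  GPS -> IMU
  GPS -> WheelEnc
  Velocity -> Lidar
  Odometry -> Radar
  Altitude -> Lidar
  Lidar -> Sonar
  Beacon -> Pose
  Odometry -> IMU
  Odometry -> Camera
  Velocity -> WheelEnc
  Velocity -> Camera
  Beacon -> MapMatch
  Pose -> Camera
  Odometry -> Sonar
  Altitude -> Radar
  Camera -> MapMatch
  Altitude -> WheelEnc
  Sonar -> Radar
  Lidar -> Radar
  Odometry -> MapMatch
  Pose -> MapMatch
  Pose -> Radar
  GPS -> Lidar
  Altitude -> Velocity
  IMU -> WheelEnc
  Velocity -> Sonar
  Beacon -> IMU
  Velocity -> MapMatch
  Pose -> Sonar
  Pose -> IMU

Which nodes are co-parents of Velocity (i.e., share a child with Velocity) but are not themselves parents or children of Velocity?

Children of Velocity: Camera, Lidar, MapMatch, Sonar, WheelEnc.
  Camera's other parents are Odometry, Pose.
  WheelEnc's other parents are Altitude, Beacon, GPS, IMU.
  parents(Lidar) \ {Velocity} = {Altitude, Beacon, Camera, GPS}.
  Sonar's other parents are Lidar, Odometry, Pose.
  MapMatch's other parents are Beacon, Camera, Odometry, Pose.
Excluding nodes already adjacent to Velocity (Altitude, Camera, Lidar, MapMatch, Sonar, WheelEnc), the co-parent-only contribution is {Beacon, GPS, IMU, Odometry, Pose}.

{Beacon, GPS, IMU, Odometry, Pose}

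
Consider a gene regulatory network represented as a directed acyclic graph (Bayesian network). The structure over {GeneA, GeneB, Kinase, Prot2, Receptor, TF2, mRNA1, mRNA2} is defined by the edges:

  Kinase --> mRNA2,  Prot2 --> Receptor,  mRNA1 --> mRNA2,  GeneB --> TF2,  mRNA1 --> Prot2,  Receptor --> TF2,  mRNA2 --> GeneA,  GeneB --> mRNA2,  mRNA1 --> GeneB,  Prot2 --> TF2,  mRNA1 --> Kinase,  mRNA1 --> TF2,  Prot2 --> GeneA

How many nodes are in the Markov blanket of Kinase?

Kinase has child mRNA2.
Parents of Kinase: mRNA1.
Parents of each child, excluding Kinase:
  mRNA2's other parents are GeneB, mRNA1.
MB(Kinase) = {GeneB, mRNA1, mRNA2}, which has 3 nodes.

3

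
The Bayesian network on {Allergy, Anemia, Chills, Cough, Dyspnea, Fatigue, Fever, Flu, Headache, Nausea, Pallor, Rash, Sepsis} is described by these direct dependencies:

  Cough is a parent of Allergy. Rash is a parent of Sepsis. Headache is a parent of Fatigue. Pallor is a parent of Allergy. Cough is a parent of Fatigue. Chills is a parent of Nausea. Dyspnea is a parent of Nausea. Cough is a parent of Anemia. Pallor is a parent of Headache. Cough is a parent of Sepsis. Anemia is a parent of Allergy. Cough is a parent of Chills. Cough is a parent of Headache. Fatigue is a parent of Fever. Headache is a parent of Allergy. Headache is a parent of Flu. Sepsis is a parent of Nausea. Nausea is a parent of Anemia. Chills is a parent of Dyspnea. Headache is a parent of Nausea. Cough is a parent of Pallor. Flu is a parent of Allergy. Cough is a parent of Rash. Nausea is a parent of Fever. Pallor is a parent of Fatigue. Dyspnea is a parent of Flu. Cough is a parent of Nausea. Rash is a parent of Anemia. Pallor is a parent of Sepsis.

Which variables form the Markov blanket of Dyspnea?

{Chills, Cough, Flu, Headache, Nausea, Sepsis}

Children of Dyspnea: Flu, Nausea.
Pa(Dyspnea) = {Chills}.
Co-parents of Dyspnea (other parents of its children):
  Flu: Headache
  Nausea: Chills, Cough, Headache, Sepsis
Taking the union gives {Chills, Cough, Flu, Headache, Nausea, Sepsis}.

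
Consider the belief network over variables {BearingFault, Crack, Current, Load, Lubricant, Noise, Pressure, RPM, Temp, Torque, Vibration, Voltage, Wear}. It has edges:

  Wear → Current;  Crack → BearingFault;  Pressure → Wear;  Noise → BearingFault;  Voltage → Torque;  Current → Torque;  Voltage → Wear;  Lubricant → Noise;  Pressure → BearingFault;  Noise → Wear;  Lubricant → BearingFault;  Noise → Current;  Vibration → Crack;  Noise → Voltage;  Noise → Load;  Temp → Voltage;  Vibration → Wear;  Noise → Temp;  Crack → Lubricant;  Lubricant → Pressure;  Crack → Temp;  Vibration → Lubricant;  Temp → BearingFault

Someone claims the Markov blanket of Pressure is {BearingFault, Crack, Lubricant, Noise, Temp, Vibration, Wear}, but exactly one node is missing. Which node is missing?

Voltage

A node's Markov blanket = Pa ∪ Ch ∪ (parents of Ch other than the node itself).
Parents of Pressure: Lubricant.
Ch(Pressure) = {BearingFault, Wear}.
Other parents of Pressure's children:
  Wear: Noise, Vibration, Voltage
  BearingFault: Crack, Lubricant, Noise, Temp
MB(Pressure) = {BearingFault, Crack, Lubricant, Noise, Temp, Vibration, Voltage, Wear}.
Comparing with the claimed set, Voltage is missing.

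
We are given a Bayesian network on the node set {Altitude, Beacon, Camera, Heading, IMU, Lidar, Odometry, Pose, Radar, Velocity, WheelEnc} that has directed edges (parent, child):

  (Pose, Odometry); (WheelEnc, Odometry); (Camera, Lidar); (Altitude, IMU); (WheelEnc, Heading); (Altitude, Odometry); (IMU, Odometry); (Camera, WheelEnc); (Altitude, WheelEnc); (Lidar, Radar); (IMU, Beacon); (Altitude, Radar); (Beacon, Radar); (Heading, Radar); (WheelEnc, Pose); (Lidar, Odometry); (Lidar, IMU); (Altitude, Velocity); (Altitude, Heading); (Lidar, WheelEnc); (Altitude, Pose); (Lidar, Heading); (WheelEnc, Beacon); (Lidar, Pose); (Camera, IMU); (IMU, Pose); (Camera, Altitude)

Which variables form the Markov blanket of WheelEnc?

Pa(WheelEnc) = {Altitude, Camera, Lidar}.
WheelEnc has children Beacon, Heading, Odometry, Pose.
Co-parents of WheelEnc (other parents of its children):
  Pose also has parents Altitude, IMU, Lidar.
  Heading's other parents are Altitude, Lidar.
  Beacon's other parent is IMU.
  Odometry's other parents are Altitude, IMU, Lidar, Pose.
Taking the union gives {Altitude, Beacon, Camera, Heading, IMU, Lidar, Odometry, Pose}.

{Altitude, Beacon, Camera, Heading, IMU, Lidar, Odometry, Pose}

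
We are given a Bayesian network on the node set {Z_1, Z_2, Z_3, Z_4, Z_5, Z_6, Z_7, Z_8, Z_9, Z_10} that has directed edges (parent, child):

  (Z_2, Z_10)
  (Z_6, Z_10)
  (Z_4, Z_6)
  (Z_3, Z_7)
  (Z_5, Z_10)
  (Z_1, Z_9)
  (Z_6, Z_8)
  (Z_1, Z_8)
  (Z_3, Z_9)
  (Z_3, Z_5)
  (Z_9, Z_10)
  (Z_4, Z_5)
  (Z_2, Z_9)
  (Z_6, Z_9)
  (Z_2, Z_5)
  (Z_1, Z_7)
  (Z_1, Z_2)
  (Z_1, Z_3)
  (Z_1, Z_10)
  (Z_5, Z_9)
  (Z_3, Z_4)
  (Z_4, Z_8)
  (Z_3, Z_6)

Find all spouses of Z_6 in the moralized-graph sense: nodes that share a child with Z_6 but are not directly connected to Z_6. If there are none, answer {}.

{Z_1, Z_2, Z_5}

Children of Z_6: Z_8, Z_9, Z_10.
  Z_8: Z_1, Z_4
  Z_9: Z_1, Z_2, Z_3, Z_5
  Z_10: Z_1, Z_2, Z_5, Z_9
Excluding nodes already adjacent to Z_6 (Z_3, Z_4, Z_8, Z_9, Z_10), the co-parent-only contribution is {Z_1, Z_2, Z_5}.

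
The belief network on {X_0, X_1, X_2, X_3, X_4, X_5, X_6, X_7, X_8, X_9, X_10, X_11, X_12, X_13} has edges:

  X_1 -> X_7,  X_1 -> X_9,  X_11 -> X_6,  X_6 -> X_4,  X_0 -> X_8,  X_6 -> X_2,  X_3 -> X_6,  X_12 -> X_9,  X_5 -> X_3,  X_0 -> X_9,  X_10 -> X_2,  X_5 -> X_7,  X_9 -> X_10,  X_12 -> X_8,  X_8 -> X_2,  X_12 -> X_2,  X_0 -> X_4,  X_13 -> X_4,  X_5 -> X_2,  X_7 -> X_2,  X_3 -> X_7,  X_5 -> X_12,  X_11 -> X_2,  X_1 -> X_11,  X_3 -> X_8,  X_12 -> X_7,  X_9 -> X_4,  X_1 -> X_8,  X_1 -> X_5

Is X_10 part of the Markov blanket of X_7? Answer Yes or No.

X_10 is a co-parent of X_7: both are parents of X_2.
So X_10 ∈ MB(X_7).

Yes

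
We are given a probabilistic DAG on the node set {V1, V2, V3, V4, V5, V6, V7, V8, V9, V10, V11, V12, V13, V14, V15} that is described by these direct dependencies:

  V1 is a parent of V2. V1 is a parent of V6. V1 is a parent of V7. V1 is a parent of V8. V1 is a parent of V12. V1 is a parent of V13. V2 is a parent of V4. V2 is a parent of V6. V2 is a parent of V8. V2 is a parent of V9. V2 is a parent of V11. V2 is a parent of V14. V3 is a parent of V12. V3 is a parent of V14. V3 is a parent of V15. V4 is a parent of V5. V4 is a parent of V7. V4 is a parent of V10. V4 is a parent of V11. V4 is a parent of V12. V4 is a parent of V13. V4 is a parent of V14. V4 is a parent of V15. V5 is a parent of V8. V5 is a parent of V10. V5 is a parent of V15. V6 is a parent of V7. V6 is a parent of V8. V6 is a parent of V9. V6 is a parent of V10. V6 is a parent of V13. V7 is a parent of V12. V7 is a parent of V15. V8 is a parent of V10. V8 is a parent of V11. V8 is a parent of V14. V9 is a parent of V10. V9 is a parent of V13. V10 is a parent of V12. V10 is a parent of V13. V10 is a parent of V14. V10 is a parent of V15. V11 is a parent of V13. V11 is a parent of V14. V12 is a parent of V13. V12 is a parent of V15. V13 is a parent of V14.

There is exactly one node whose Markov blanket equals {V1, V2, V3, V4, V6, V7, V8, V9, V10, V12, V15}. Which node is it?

The target node must have every member of {V1, V2, V3, V4, V6, V7, V8, V9, V10, V12, V15} as a parent, child, or co-parent, and no others.
Parents of V5: V4; children: V8, V10, V15; co-parents: V1, V2, V3, V4, V6, V7, V8, V9, V10, V12.
These exactly cover the given set, so the node is V5.

V5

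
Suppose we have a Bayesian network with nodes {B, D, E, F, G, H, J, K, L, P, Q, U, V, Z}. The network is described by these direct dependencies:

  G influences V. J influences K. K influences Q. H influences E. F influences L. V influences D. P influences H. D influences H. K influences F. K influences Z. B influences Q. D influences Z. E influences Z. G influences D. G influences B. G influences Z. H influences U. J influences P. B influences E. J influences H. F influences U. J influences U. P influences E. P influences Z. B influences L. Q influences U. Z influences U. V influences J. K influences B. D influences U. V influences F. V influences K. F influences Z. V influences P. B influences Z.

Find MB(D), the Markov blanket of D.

By definition, MB(D) is built from D's parents, D's children, and the co-parents of D.
D's parents: G, V.
D's children: H, U, Z.
For each child, the remaining parents (spouses of D):
  H's other parents are J, P.
  Z's other parents are B, E, F, G, K, P.
  U also has parents F, H, J, Q, Z.
Union: {G, V} ∪ {H, U, Z} ∪ {B, E, F, G, H, J, K, P, Q, Z} = {B, E, F, G, H, J, K, P, Q, U, V, Z}.

{B, E, F, G, H, J, K, P, Q, U, V, Z}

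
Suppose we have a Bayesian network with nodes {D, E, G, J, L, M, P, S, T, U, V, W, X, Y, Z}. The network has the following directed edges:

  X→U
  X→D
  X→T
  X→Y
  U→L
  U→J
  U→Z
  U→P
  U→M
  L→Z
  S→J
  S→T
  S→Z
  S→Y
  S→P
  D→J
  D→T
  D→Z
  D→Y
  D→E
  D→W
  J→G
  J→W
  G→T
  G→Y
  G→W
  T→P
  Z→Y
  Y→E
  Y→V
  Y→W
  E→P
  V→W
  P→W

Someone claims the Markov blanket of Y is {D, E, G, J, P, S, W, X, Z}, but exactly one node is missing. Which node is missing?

V

By definition, MB(Y) is built from Y's parents, Y's children, and the co-parents of Y.
Pa(Y) = {D, G, S, X, Z}.
Children of Y: E, V, W.
Other parents of Y's children:
  E also has parent D.
  V has no other parent.
  parents(W) \ {Y} = {D, G, J, P, V}.
MB(Y) = {D, E, G, J, P, S, V, W, X, Z}.
Comparing with the claimed set, V is missing.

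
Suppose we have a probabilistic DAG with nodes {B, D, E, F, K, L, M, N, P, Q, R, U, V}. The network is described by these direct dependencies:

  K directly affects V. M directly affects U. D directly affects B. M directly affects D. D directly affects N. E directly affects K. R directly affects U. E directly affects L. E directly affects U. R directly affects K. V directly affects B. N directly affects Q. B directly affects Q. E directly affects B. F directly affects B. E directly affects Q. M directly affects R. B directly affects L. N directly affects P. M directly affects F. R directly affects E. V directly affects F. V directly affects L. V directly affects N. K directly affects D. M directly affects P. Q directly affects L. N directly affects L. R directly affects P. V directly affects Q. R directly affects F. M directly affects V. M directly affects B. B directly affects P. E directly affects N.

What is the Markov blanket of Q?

{B, E, L, N, V}

Q has child L.
Q's parents: B, E, N, V.
Other parents of Q's children:
  L's other parents are B, E, N, V.
So the Markov blanket of Q is {B, E, L, N, V}.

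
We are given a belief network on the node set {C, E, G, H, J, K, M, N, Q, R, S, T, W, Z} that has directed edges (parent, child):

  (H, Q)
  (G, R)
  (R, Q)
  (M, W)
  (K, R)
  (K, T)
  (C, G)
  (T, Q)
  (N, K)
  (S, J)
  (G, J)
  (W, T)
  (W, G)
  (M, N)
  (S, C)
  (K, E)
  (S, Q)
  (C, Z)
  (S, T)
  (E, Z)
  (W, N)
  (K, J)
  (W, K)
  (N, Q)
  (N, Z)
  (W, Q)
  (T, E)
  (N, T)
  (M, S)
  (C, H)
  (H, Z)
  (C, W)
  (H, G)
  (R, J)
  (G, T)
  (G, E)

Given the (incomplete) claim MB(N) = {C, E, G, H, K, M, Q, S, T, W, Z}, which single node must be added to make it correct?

R

Ch(N) = {K, Q, T, Z}.
Pa(N) = {M, W}.
Co-parents of N (other parents of its children):
  parents(K) \ {N} = {W}.
  T also has parents G, K, S, W.
  Q also has parents H, R, S, T, W.
  parents(Z) \ {N} = {C, E, H}.
MB(N) = {C, E, G, H, K, M, Q, R, S, T, W, Z}.
Comparing with the claimed set, R is missing.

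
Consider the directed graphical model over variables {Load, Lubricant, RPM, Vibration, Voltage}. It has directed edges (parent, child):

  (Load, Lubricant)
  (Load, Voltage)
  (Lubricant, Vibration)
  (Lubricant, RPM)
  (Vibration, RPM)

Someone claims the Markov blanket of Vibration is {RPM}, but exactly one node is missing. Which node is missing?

Pa(Vibration) = {Lubricant}.
Vibration's children: RPM.
For each child, the remaining parents (spouses of Vibration):
  RPM's other parent is Lubricant.
MB(Vibration) = {Lubricant, RPM}.
Comparing with the claimed set, Lubricant is missing.

Lubricant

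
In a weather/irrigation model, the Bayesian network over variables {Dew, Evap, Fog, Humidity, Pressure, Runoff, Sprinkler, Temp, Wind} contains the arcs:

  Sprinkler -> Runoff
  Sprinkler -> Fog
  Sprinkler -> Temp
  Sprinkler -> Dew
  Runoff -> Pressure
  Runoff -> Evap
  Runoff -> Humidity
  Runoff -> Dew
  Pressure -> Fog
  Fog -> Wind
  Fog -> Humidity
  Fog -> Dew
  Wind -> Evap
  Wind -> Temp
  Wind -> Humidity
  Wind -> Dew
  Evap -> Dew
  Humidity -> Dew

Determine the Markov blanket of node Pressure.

Pressure has parent Runoff.
Ch(Pressure) = {Fog}.
Parents of each child, excluding Pressure:
  Fog's other parent is Sprinkler.
MB(Pressure) = {Fog, Runoff, Sprinkler}.

{Fog, Runoff, Sprinkler}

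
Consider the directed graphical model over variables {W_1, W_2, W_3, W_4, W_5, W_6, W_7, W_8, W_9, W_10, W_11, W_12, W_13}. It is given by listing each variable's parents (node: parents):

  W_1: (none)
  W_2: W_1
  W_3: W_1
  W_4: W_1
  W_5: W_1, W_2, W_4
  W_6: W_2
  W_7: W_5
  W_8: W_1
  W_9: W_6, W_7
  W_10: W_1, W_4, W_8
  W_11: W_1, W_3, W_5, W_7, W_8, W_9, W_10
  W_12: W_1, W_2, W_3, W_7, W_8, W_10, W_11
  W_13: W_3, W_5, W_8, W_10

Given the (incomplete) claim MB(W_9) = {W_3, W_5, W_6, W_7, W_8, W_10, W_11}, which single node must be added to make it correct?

A node's Markov blanket = Pa ∪ Ch ∪ (parents of Ch other than the node itself).
W_9's parents: W_6, W_7.
Children of W_9: W_11.
Parents of each child, excluding W_9:
  parents(W_11) \ {W_9} = {W_1, W_3, W_5, W_7, W_8, W_10}.
MB(W_9) = {W_1, W_3, W_5, W_6, W_7, W_8, W_10, W_11}.
Comparing with the claimed set, W_1 is missing.

W_1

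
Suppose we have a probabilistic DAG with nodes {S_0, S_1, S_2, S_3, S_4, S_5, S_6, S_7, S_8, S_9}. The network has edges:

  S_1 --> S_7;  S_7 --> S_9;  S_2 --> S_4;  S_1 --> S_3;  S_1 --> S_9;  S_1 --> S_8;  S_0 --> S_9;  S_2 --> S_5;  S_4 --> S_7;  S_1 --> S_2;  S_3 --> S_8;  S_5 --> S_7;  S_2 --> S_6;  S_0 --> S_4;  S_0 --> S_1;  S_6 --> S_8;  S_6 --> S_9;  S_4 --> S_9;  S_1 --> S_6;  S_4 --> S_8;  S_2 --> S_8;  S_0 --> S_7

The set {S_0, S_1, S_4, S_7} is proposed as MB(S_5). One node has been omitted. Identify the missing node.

By definition, MB(S_5) is built from S_5's parents, S_5's children, and the co-parents of S_5.
S_5 has parent S_2.
S_5's children: S_7.
For each child, the remaining parents (spouses of S_5):
  S_7: S_0, S_1, S_4
MB(S_5) = {S_0, S_1, S_2, S_4, S_7}.
Comparing with the claimed set, S_2 is missing.

S_2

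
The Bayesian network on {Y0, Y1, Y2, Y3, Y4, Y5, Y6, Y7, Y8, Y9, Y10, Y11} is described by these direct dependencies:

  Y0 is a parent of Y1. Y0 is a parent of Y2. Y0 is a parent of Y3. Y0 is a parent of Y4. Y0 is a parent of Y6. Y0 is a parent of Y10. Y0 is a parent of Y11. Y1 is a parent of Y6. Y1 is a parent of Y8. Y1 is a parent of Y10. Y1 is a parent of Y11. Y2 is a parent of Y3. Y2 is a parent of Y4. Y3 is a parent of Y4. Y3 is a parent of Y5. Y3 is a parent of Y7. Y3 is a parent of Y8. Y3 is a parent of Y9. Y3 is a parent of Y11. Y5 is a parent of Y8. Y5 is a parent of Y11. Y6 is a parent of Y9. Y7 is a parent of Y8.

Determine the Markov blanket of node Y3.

By definition, MB(Y3) is built from Y3's parents, Y3's children, and the co-parents of Y3.
Y3 has parents Y0, Y2.
Y3 has children Y4, Y5, Y7, Y8, Y9, Y11.
Parents of each child, excluding Y3:
  Y4: Y0, Y2
  Y5: —
  Y7: —
  Y8: Y1, Y5, Y7
  Y9: Y6
  Y11: Y0, Y1, Y5
Taking the union gives {Y0, Y1, Y2, Y4, Y5, Y6, Y7, Y8, Y9, Y11}.

{Y0, Y1, Y2, Y4, Y5, Y6, Y7, Y8, Y9, Y11}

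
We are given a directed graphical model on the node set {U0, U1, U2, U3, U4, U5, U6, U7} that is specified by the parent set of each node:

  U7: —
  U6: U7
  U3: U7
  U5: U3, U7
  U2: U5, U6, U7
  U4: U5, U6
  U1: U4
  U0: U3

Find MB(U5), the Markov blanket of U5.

By definition, MB(U5) is built from U5's parents, U5's children, and the co-parents of U5.
U5's parents: U3, U7.
U5's children: U2, U4.
Co-parents of U5 (other parents of its children):
  U2 also has parents U6, U7.
  parents(U4) \ {U5} = {U6}.
MB(U5) = {U2, U3, U4, U6, U7}.

{U2, U3, U4, U6, U7}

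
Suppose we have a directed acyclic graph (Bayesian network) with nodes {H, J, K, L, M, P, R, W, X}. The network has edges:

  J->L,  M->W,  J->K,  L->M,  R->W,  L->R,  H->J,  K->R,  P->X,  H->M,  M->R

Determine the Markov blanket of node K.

{J, L, M, R}

Recall MB(v) = parents ∪ children ∪ spouses, where spouses are the other parents of v's children.
Pa(K) = {J}.
K has child R.
Other parents of K's children:
  R's other parents are L, M.
Union: {J} ∪ {R} ∪ {L, M} = {J, L, M, R}.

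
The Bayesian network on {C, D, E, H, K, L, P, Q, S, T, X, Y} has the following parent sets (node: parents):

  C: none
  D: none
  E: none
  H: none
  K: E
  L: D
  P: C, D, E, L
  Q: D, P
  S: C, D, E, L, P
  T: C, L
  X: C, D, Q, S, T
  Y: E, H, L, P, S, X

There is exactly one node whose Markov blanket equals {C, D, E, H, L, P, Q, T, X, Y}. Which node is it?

S

The target node must have every member of {C, D, E, H, L, P, Q, T, X, Y} as a parent, child, or co-parent, and no others.
Parents of S: C, D, E, L, P; children: X, Y; co-parents: C, D, E, H, L, P, Q, T, X.
These exactly cover the given set, so the node is S.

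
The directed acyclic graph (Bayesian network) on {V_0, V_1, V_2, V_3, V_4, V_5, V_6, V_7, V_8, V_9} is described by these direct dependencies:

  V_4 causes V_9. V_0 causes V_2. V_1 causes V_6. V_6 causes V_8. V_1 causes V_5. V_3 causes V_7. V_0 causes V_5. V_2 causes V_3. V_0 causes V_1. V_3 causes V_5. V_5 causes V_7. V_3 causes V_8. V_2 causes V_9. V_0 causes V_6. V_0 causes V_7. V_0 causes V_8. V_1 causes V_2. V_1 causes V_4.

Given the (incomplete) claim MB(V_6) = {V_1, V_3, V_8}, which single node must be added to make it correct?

V_0

By definition, MB(V_6) is built from V_6's parents, V_6's children, and the co-parents of V_6.
V_6's children: V_8.
V_6 has parents V_0, V_1.
Co-parents of V_6 (other parents of its children):
  V_8's other parents are V_0, V_3.
MB(V_6) = {V_0, V_1, V_3, V_8}.
Comparing with the claimed set, V_0 is missing.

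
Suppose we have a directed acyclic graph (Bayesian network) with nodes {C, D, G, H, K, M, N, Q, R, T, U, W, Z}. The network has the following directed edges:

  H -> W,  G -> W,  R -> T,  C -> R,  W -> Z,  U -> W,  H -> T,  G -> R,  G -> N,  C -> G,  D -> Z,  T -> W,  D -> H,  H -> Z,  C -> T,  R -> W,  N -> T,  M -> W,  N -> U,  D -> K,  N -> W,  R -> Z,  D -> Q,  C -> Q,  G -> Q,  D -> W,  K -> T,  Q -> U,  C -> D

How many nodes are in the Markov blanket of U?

Children of U: W.
U's parents: N, Q.
Co-parents of U (other parents of its children):
  W also has parents D, G, H, M, N, R, T.
MB(U) = {D, G, H, M, N, Q, R, T, W}, which has 9 nodes.

9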